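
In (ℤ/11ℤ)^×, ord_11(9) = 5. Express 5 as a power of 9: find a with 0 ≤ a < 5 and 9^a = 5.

Successive powers of 9 modulo 11:
  9^0=1  9^1=9  9^2=4  9^3=3  9^4=5
So 9^4 ≡ 5 (mod 11), giving a = 4.

4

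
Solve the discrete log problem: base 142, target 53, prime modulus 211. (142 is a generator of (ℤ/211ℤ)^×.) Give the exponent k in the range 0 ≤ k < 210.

Baby-step giant-step with m = ceil(sqrt(210)) = 15.
Baby table (142^j mod 211 for j=0..14):
  0:1  1:142  2:119  3:18  4:24  5:32  6:113  7:10
  8:154  9:135  10:180  11:29  12:109  13:75  14:100
Giant step factor: 142^(-15) ≡ 67 (mod 211).
Scan 53·67^i mod 211 for i = 0, 1, …:
  i=0: 53   i=1: 175   i=2: 120   i=3: 22
  i=4: 208   i=5: 10
Match at i=5, j=7: k = 5·15 + 7 = 82.

82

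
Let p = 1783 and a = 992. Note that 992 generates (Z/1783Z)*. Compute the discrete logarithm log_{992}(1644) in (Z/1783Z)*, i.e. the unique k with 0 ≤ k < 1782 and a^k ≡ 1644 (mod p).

335

Baby-step giant-step with m = ceil(sqrt(1782)) = 43.
Baby table (992^j mod 1783 for j=0..42):
  0:1  1:992  2:1631  3:771  4:1708  5:486  6:702  7:1014
  8:276  9:993  10:840  11:619  12:696  13:411  14:1188  15:1716
  16:1290  17:1269  18:50  19:1459  20:1315  21:1107  22:1599  23:1121
  24:1223  25:776  26:1319  27:1509  28:991  29:639  30:923  31:937
  32:561  33:216  34:312  35:1045  36:717  37:1630  38:1562  39:77
  40:1498  41:777  42:528
Giant step factor: 992^(-43) ≡ 632 (mod 1783).
Scan 1644·632^i mod 1783 for i = 0, 1, …:
  i=0: 1644   i=1: 1302   i=2: 901   i=3: 655
  i=4: 304   i=5: 1347   i=6: 813   i=7: 312
Match at i=7, j=34: k = 7·43 + 34 = 335.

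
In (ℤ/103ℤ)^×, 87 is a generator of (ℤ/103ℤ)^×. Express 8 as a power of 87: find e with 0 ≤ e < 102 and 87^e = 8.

90

Baby-step giant-step with m = ceil(sqrt(102)) = 11.
Baby table (87^j mod 103 for j=0..10):
  0:1  1:87  2:50  3:24  4:28  5:67  6:61  7:54
  8:63  9:22  10:60
Giant step factor: 87^(-11) ≡ 78 (mod 103).
Scan 8·78^i mod 103 for i = 0, 1, …:
  i=0: 8   i=1: 6   i=2: 56   i=3: 42
  i=4: 83   i=5: 88   i=6: 66   i=7: 101
  i=8: 50
Match at i=8, j=2: e = 8·11 + 2 = 90.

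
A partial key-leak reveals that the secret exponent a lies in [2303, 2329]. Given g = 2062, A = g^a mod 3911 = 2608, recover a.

2328

Compute 2062^2303 mod 3911 = 868, then multiply by 2062 repeatedly:
  2062^2303=868  2062^2304=2489  2062^2305=1086  2062^2306=2240  2062^2307=3900
  2062^2308=784  2062^2309=1365  2062^2310=2621  2062^2311=3411  2062^2312=1504
  2062^2313=3736  2062^2314=2873  2062^2315=2872  2062^2316=810  2062^2317=223
  2062^2318=2239  2062^2319=1838  2062^2320=197  2062^2321=3381  2062^2322=2220
  2062^2323=1770  2062^2324=777  2062^2325=2575  2062^2326=2423  2062^2327=1879
  2062^2328=2608
Found 2608 at exponent 2328.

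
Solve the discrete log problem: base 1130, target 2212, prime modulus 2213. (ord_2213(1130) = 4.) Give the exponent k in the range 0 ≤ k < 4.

2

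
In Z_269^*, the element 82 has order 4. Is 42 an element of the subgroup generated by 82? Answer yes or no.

no

42 ∈ ⟨82⟩ iff 42^4 ≡ 1 (mod 269), since |⟨82⟩| = 4.
42^4 mod 269 = 173.
Since 173 ≠ 1, 42 does not lie in the subgroup.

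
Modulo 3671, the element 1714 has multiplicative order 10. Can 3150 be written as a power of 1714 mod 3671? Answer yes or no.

no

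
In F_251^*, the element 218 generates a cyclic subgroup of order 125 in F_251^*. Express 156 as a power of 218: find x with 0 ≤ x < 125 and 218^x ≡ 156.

9

Baby-step giant-step with m = ceil(sqrt(125)) = 12.
Baby table (218^j mod 251 for j=0..11):
  0:1  1:218  2:85  3:207  4:197  5:25  6:179  7:117
  8:155  9:156  10:123  11:208
Giant step factor: 218^(-12) ≡ 75 (mod 251).
Scan 156·75^i mod 251 for i = 0, 1, …:
  i=0: 156
Match at i=0, j=9: x = 0·12 + 9 = 9.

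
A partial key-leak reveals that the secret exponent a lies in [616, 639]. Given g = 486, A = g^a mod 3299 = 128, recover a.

Compute 486^616 mod 3299 = 694, then multiply by 486 repeatedly:
  486^616=694  486^617=786  486^618=2611  486^619=2130  486^620=2593
  486^621=3279  486^622=177  486^623=248  486^624=1764  486^625=2863
  486^626=2539  486^627=128
Found 128 at exponent 627.

627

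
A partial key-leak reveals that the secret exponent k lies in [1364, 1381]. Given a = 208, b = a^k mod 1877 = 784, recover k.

Compute 208^1364 mod 1877 = 1839, then multiply by 208 repeatedly:
  208^1364=1839  208^1365=1481  208^1366=220  208^1367=712  208^1368=1690
  208^1369=521  208^1370=1379  208^1371=1528  208^1372=611  208^1373=1329
  208^1374=513  208^1375=1592  208^1376=784
Found 784 at exponent 1376.

1376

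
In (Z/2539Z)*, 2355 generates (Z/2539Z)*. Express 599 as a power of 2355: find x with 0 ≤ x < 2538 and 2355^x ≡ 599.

Baby-step giant-step with m = ceil(sqrt(2538)) = 51.
Baby table (2355^j mod 2539 for j=0..50):
  0:1  1:2355  2:849  3:1202  4:2264  5:2359  6:113  7:2059
  8:1994  9:1259  10:1932  11:2511  12:74  13:1618  14:1890  15:83
  16:2501  17:1914  18:745  19:26  20:294  21:1762  22:784  23:467
  24:398  25:399  26:215  27:1064  28:2266  29:1991  30:1811  31:1924
  32:1444  33:899  34:2158  35:1551  36:1523  37:1597  38:676  39:27
  40:110  41:72  42:1986  43:192  44:218  45:512  46:2274  47:519
  48:986  49:1384  50:1783
Giant step factor: 2355^(-51) ≡ 2126 (mod 2539).
Scan 599·2126^i mod 2539 for i = 0, 1, …:
  i=0: 599   i=1: 1435   i=2: 1471   i=3: 1837
  i=4: 480   i=5: 2341   i=6: 526   i=7: 1116
  i=8: 1190   i=9: 1096     …   i=28: 523
  i=29: 2355
Match at i=29, j=1: x = 29·51 + 1 = 1480.

1480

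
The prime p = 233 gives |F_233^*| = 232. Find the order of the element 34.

232

The order of 34 must divide p − 1 = 232 = 2^3 · 29.
Divisors: 1, 2, 4, 8, 29, 58, 116, 232.
Check each in increasing order: 34^1 ≡ 34;  34^2 ≡ 224;  34^4 ≡ 81;  34^8 ≡ 37;  34^29 ≡ 97;  34^58 ≡ 89;  34^116 ≡ 232;  34^232 ≡ 1.
Smallest exponent giving 1 is 232.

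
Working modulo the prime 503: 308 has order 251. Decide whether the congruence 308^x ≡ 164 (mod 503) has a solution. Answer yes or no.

164 ∈ ⟨308⟩ iff 164^251 ≡ 1 (mod 503), since |⟨308⟩| = 251.
164^251 mod 503 = 502.
Since 502 ≠ 1, 164 does not lie in the subgroup.

no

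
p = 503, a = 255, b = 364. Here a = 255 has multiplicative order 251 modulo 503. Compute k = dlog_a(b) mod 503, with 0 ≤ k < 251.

25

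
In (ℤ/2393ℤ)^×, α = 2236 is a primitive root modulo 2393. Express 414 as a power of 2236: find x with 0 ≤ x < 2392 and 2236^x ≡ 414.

1016

Baby-step giant-step with m = ceil(sqrt(2392)) = 49.
Baby table (2236^j mod 2393 for j=0..48):
  0:1  1:2236  2:719  3:1981  4:73  5:504  6:2234  7:1033
  8:543  9:897  10:358  11:1226  12:1351  13:870  14:2204  15:957
  16:510  17:1292  18:561  19:464  20:1335  21:989  22:272  23:370
  24:1735  25:407  26:712  27:687  28:2219  29:995  30:1723  31:2291
  32:1656  33:845  34:1343  35:2126  36:1238  37:1860  38:2319  39:2046
  40:1833  41:1772  42:1777  43:992  44:2194  45:134  46:499  47:626
  48:2224
Giant step factor: 2236^(-49) ≡ 490 (mod 2393).
Scan 414·490^i mod 2393 for i = 0, 1, …:
  i=0: 414   i=1: 1848   i=2: 966   i=3: 1919
  i=4: 2254   i=5: 1287   i=6: 1271   i=7: 610
  i=8: 2168   i=9: 2221     …   i=19: 1536
  i=20: 1238
Match at i=20, j=36: x = 20·49 + 36 = 1016.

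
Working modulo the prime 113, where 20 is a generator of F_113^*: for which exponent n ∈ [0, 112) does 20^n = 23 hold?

59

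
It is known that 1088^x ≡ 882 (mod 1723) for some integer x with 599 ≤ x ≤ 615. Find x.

607

Compute 1088^599 mod 1723 = 1053, then multiply by 1088 repeatedly:
  1088^599=1053  1088^600=1592  1088^601=481  1088^602=1259  1088^603=7
  1088^604=724  1088^605=301  1088^606=118  1088^607=882
Found 882 at exponent 607.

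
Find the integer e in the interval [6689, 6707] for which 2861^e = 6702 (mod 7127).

6701

Compute 2861^6689 mod 7127 = 5769, then multiply by 2861 repeatedly:
  2861^6689=5769  2861^6690=6104  2861^6691=2394  2861^6692=187  2861^6693=482
  2861^6694=3491  2861^6695=2824  2861^6696=4573  2861^6697=5308  2861^6698=5678
  2861^6699=2325  2861^6700=2334  2861^6701=6702
Found 6702 at exponent 6701.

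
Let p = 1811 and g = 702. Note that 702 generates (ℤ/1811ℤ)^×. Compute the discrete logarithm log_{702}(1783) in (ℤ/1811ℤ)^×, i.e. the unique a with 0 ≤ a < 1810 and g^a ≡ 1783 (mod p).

Baby-step giant-step with m = ceil(sqrt(1810)) = 43.
Baby table (702^j mod 1811 for j=0..42):
  0:1  1:702  2:212  3:322  4:1480  5:1257  6:457  7:267
  8:901  9:463  10:857  11:362  12:584  13:682  14:660  15:1515
  16:473  17:633  18:671  19:182  20:994  21:553  22:652  23:1332
  24:588  25:1679  26:1508  27:992  28:960  29:228  30:688  31:1250
  32:976  33:594  34:458  35:969  36:1113  37:785  38:526  39:1619
  40:1041  41:949  42:1561
Giant step factor: 702^(-43) ≡ 488 (mod 1811).
Scan 1783·488^i mod 1811 for i = 0, 1, …:
  i=0: 1783   i=1: 824   i=2: 70   i=3: 1562
  i=4: 1636   i=5: 1528   i=6: 1343   i=7: 1613
  i=8: 1170   i=9: 495     …   i=16: 1560
  i=17: 660
Match at i=17, j=14: a = 17·43 + 14 = 745.

745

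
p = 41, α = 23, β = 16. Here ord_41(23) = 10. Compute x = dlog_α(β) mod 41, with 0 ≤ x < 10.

4

Successive powers of 23 modulo 41:
  23^0=1  23^1=23  23^2=37  23^3=31  23^4=16
So 23^4 ≡ 16 (mod 41), giving x = 4.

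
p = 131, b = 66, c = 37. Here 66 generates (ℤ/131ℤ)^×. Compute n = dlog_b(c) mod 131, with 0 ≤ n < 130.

89

Baby-step giant-step with m = ceil(sqrt(130)) = 12.
Baby table (66^j mod 131 for j=0..11):
  0:1  1:66  2:33  3:82  4:41  5:86  6:43  7:87
  8:109  9:120  10:60  11:30
Giant step factor: 66^(-12) ≡ 35 (mod 131).
Scan 37·35^i mod 131 for i = 0, 1, …:
  i=0: 37   i=1: 116   i=2: 130   i=3: 96
  i=4: 85   i=5: 93   i=6: 111   i=7: 86
Match at i=7, j=5: n = 7·12 + 5 = 89.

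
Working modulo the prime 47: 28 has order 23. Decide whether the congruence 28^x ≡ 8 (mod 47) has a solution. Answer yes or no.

⟨28⟩ has order 23; its elements mod 47 are {1, 2, 3, 4, 6, 7, 8, 9, 12, 14, 16, 17, 18, 21, 24, 25, 27, 28, 32, 34, 36, 37, 42}.
8 is in this set.

yes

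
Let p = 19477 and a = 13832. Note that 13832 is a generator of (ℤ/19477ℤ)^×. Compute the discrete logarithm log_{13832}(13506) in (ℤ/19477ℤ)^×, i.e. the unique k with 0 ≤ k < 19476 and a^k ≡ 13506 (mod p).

6632

Baby-step giant-step with m = ceil(sqrt(19476)) = 140.
Baby table (13832^j mod 19477 for j=0..139):
  0:1  1:13832  2:1653  3:17775  4:5629  5:10759  6:14208  7:2126
  8:16039  9:8418  10:4270  11:8376  12:7636  13:16858  14:1212  15:14164
  16:16782  17:1738  18:5398  19:9795  20:2428  21:5748  22:1222  23:16145
  24:13835  25:4195  26:3257  27:523  28:8169  29:7531  30:5796  31:2940
  32:17581  33:10047  34:1709  35:13287  36:812  37:12832  38:17800  39:843
  40:13130  41:10612  42:6512  43:12336  44:13032  45:18466  46:334  47:3839
  48:6746  49:15842  50:10294  51:9738  52:12561  53:8912  54:851  55:6924
  56:4359  57:12373  58:18414  59:1719  60:15268  61:17342  62:15289  63:15659
  64:11048  65:18871  66:12395  67:11086  68:18608  69:16778  70:4841  71:18263
  72:16603  73:18866  74:1666  75:2821  76:7641  77:8110  78:9477  79:5654
  80:5973  81:16579  82:18007  83:948  84:4715  85:8884  86:3095  87:19071
  88:13061  89:10577  90:9317  91:12912  92:14171  93:16221  94:13309  95:12961
  96:10244  97:19310  98:7819  99:16104  100:11556  101:14330  102:14608  103:3458
  104:15021  105:9313  106:16015  107:7559  108:3552  109:10270  110:8879  111:11843
  112:10806  113:2094  114:1909  115:13953  116:303  117:3541  118:13934  119:10173
  120:11088  121:7318  122:607  123:1437  124:10044  125:18644  126:8328  127:5918
  128:15422  129:5000  130:16650  131:6752  132:1449  133:735  134:19003  135:7381
  136:15035  137:8191  138:203  139:3208
Giant step factor: 13832^(-140) ≡ 1475 (mod 19477).
Scan 13506·1475^i mod 19477 for i = 0, 1, …:
  i=0: 13506   i=1: 15856   i=2: 15200   i=3: 1973
  i=4: 8102   i=5: 11049   i=6: 14503   i=7: 6179
  i=8: 18266   i=9: 5659     …   i=46: 16937
  i=47: 12561
Match at i=47, j=52: k = 47·140 + 52 = 6632.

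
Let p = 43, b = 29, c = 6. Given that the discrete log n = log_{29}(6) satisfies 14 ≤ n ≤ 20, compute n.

Compute 29^14 mod 43 = 6, then multiply by 29 repeatedly:
  29^14=6
Found 6 at exponent 14.

14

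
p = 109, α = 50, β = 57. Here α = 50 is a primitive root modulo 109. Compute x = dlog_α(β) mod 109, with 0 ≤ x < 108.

59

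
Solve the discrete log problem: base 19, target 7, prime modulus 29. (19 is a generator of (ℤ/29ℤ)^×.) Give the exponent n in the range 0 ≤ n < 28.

Successive powers of 19 modulo 29:
  19^0=1  19^1=19  19^2=13  19^3=15  19^4=24  19^5=21
  19^6=22  19^7=12  19^8=25  19^9=11  19^10=6  19^11=27
  19^12=20  19^13=3  19^14=28  19^15=10  19^16=16  19^17=14
  19^18=5  19^19=8  19^20=7
So 19^20 ≡ 7 (mod 29), giving n = 20.

20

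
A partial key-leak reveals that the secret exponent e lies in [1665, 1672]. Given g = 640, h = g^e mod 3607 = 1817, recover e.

Compute 640^1665 mod 3607 = 1817, then multiply by 640 repeatedly:
  640^1665=1817
Found 1817 at exponent 1665.

1665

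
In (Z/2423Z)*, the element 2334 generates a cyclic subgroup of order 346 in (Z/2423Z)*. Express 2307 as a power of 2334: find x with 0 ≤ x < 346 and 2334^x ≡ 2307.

Baby-step giant-step with m = ceil(sqrt(346)) = 19.
Baby table (2334^j mod 2423 for j=0..18):
  0:1  1:2334  2:652  3:124  4:1079  5:889  6:838  7:531
  8:1201  9:2146  10:423  11:1121  12:1997  13:1569  14:893  15:482
  16:716  17:1697  18:1616
Giant step factor: 2334^(-19) ≡ 2001 (mod 2423).
Scan 2307·2001^i mod 2423 for i = 0, 1, …:
  i=0: 2307   i=1: 492   i=2: 754   i=3: 1648
  i=4: 2368   i=5: 1403   i=6: 1569
Match at i=6, j=13: x = 6·19 + 13 = 127.

127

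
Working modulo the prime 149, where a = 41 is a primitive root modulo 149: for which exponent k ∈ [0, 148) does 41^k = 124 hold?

126

Baby-step giant-step with m = ceil(sqrt(148)) = 13.
Baby table (41^j mod 149 for j=0..12):
  0:1  1:41  2:42  3:83  4:125  5:59  6:35  7:94
  8:129  9:74  10:54  11:128  12:33
Giant step factor: 41^(-13) ≡ 87 (mod 149).
Scan 124·87^i mod 149 for i = 0, 1, …:
  i=0: 124   i=1: 60   i=2: 5   i=3: 137
  i=4: 148   i=5: 62   i=6: 30   i=7: 77
  i=8: 143   i=9: 74
Match at i=9, j=9: k = 9·13 + 9 = 126.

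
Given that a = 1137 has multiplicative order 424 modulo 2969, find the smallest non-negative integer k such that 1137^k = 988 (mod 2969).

Baby-step giant-step with m = ceil(sqrt(424)) = 21.
Baby table (1137^j mod 2969 for j=0..20):
  0:1  1:1137  2:1254  3:678  4:1915  5:1078  6:2458  7:917
  8:510  9:915  10:1205  11:1376  12:2818  13:515  14:662  15:1537
  16:1797  17:517  18:2936  19:1076  20:184
Giant step factor: 1137^(-21) ≡ 683 (mod 2969).
Scan 988·683^i mod 2969 for i = 0, 1, …:
  i=0: 988   i=1: 841   i=2: 1386   i=3: 2496
  i=4: 562   i=5: 845   i=6: 1149   i=7: 951
  i=8: 2291   i=9: 90     …   i=17: 984
  i=18: 1078
Match at i=18, j=5: k = 18·21 + 5 = 383.

383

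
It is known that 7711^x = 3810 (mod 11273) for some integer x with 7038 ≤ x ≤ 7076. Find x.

Compute 7711^7038 mod 11273 = 6925, then multiply by 7711 repeatedly:
  7711^7038=6925  7711^7039=9747  7711^7040=2026  7711^7041=9381  7711^7042=9323
  7711^7043=1732  7711^7044=8220  7711^7045=7614  7711^7046=1770  7711^7047=8140
  7711^7048=10749  7711^7049=6443  7711^7050=1862  7711^7051=7353  7711^7052=7066
  7711^7053=3517  7711^7054=8022  7711^7055=2691  7711^7056=7981  7711^7057=2184
  7711^7058=10235  7711^7059=11085  7711^7060=4549  7711^7061=7036  7711^7062=8920
  7711^7063=5547  7711^7064=3155  7711^7065=1071  7711^7066=6645  7711^7067=3810
Found 3810 at exponent 7067.

7067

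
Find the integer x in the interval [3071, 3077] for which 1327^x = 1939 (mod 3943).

Compute 1327^3071 mod 3943 = 2243, then multiply by 1327 repeatedly:
  1327^3071=2243  1327^3072=3439  1327^3073=1502  1327^3074=1939
Found 1939 at exponent 3074.

3074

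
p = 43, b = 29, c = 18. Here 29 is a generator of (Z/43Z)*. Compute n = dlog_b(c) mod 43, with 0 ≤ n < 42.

Successive powers of 29 modulo 43:
  29^0=1  29^1=29  29^2=24  29^3=8  29^4=17  29^5=20
  29^6=21  29^7=7  29^8=31  29^9=39  29^10=13  29^11=33
  29^12=11  29^13=18
So 29^13 ≡ 18 (mod 43), giving n = 13.

13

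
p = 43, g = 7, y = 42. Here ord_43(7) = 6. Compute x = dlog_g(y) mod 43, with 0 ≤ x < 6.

3

Successive powers of 7 modulo 43:
  7^0=1  7^1=7  7^2=6  7^3=42
So 7^3 ≡ 42 (mod 43), giving x = 3.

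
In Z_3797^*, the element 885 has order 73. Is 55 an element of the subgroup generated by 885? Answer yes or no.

yes

55 ∈ ⟨885⟩ iff 55^73 ≡ 1 (mod 3797), since |⟨885⟩| = 73.
55^73 mod 3797 = 1.
Since 1 = 1, 55 lies in the subgroup.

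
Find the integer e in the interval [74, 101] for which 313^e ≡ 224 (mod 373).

101

Compute 313^74 mod 373 = 249, then multiply by 313 repeatedly:
  313^74=249  313^75=353  313^76=81  313^77=362  313^78=287
  313^79=311  313^80=363  313^81=227  313^82=181  313^83=330
  313^84=342  313^85=368  313^86=300  313^87=277  313^88=165
  313^89=171  313^90=184  313^91=150  313^92=325  313^93=269
  313^94=272  313^95=92  313^96=75  313^97=349  313^98=321
  313^99=136  313^100=46  313^101=224
Found 224 at exponent 101.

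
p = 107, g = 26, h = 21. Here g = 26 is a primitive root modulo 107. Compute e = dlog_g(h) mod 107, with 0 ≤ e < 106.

57

Baby-step giant-step with m = ceil(sqrt(106)) = 11.
Baby table (26^j mod 107 for j=0..10):
  0:1  1:26  2:34  3:28  4:86  5:96  6:35  7:54
  8:13  9:17  10:14
Giant step factor: 26^(-11) ≡ 5 (mod 107).
Scan 21·5^i mod 107 for i = 0, 1, …:
  i=0: 21   i=1: 105   i=2: 97   i=3: 57
  i=4: 71   i=5: 34
Match at i=5, j=2: e = 5·11 + 2 = 57.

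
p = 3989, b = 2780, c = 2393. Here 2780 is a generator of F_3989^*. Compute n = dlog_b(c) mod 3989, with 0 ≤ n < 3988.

629

Baby-step giant-step with m = ceil(sqrt(3988)) = 64.
Baby table (2780^j mod 3989 for j=0..63):
  0:1  1:2780  2:1707  3:2539  4:1879  5:2019  6:297  7:3926
  8:376  9:162  10:3592  11:1293  12:451  13:1234  14:3969  15:246
  16:1761  17:1077  18:2310  19:3499  20:2038  21:1260  22:458  23:749
  24:3951  25:2063  26:2947  27:3243  28:400  29:3058  30:681  31:2394
  32:1668  33:1822  34:3119  35:2723  36:2807  37:976  38:760  39:2619
  40:895  41:2953  42:3967  43:2664  44:2336  45:3977  46:2541  47:3450
  48:1444  49:1386  50:3695  51:425  52:756  53:3466  54:2045  55:775
  56:440  57:2566  58:1148  59:240  60:1037  61:2802  62:3032  63:203
Giant step factor: 2780^(-64) ≡ 713 (mod 3989).
Scan 2393·713^i mod 3989 for i = 0, 1, …:
  i=0: 2393   i=1: 2906   i=2: 1687   i=3: 2142
  i=4: 3448   i=5: 1200   i=6: 1954   i=7: 1041
  i=8: 279   i=9: 3466
Match at i=9, j=53: n = 9·64 + 53 = 629.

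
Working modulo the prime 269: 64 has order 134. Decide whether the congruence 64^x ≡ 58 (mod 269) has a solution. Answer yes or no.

yes

58 ∈ ⟨64⟩ iff 58^134 ≡ 1 (mod 269), since |⟨64⟩| = 134.
58^134 mod 269 = 1.
Since 1 = 1, 58 lies in the subgroup.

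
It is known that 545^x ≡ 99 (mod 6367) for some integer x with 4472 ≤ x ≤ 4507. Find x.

4495

Compute 545^4472 mod 6367 = 2312, then multiply by 545 repeatedly:
  545^4472=2312  545^4473=5741  545^4474=2648  545^4475=4218  545^4476=323
  545^4477=4126  545^4478=1119  545^4479=4990  545^4480=841  545^4481=6288
  545^4482=1514  545^4483=3787  545^4484=1007  545^4485=1253  545^4486=1616
  545^4487=2074  545^4488=3371  545^4489=3499  545^4490=3222  545^4491=5065
  545^4492=3514  545^4493=5030  545^4494=3540  545^4495=99
Found 99 at exponent 4495.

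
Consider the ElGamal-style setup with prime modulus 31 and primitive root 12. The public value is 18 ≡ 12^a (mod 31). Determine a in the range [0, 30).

14

Successive powers of 12 modulo 31:
  12^0=1  12^1=12  12^2=20  12^3=23  12^4=28  12^5=26
  12^6=2  12^7=24  12^8=9  12^9=15  12^10=25  12^11=21
  12^12=4  12^13=17  12^14=18
So 12^14 ≡ 18 (mod 31), giving a = 14.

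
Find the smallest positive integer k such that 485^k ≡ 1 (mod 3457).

The order of 485 must divide p − 1 = 3456 = 2^7 · 3^3.
Divisors: 1, 2, 3, 4, 6, 8, 9, 12, 16, 18, 24, 27, 32, 36, 48, 54, 64, 72, 96, 108, 128, 144, 192, 216, 288, 384, 432, 576, 864, 1152, 1728, 3456.
Check each in increasing order: 485^1 ≡ 485;  485^2 ≡ 149;  485^3 ≡ 3125;  485^4 ≡ 1459;  485^6 ≡ 3057;  485^8 ≡ 2626;  485^9 ≡ 1434;  485^12 ≡ 978;  485^16 ≡ 2618;  485^18 ≡ 2898;  485^24 ≡ 2352;  485^27 ≡ 418;  485^32 ≡ 2150;  485^36 ≡ 1351;  485^48 ≡ 704;  485^54 ≡ 1874;  485^64 ≡ 491;  485^72 ≡ 3362;  485^96 ≡ 1265;  485^108 ≡ 3021;  485^128 ≡ 2548;  485^144 ≡ 2111;  485^192 ≡ 3091;  485^216 ≡ 3418;  485^288 ≡ 248;  485^384 ≡ 2590;  485^432 ≡ 1521;  485^576 ≡ 2735;  485^864 ≡ 708;  485^1152 ≡ 2734;  485^1728 ≡ 3456;  485^3456 ≡ 1.
Smallest exponent giving 1 is 3456.

3456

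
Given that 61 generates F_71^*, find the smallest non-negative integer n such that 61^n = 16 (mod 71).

46

Baby-step giant-step with m = ceil(sqrt(70)) = 9.
Baby table (61^j mod 71 for j=0..8):
  0:1  1:61  2:29  3:65  4:60  5:39  6:36  7:66
  8:50
Giant step factor: 61^(-9) ≡ 47 (mod 71).
Scan 16·47^i mod 71 for i = 0, 1, …:
  i=0: 16   i=1: 42   i=2: 57   i=3: 52
  i=4: 30   i=5: 61
Match at i=5, j=1: n = 5·9 + 1 = 46.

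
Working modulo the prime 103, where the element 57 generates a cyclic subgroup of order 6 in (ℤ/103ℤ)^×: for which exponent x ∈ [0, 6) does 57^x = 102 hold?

3

Successive powers of 57 modulo 103:
  57^0=1  57^1=57  57^2=56  57^3=102
So 57^3 ≡ 102 (mod 103), giving x = 3.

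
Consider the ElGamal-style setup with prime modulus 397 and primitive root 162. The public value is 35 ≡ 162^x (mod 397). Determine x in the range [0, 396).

Baby-step giant-step with m = ceil(sqrt(396)) = 20.
Baby table (162^j mod 397 for j=0..19):
  0:1  1:162  2:42  3:55  4:176  5:325  6:246  7:152
  8:10  9:32  10:23  11:153  12:172  13:74  14:78  15:329
  16:100  17:320  18:230  19:339
Giant step factor: 162^(-20) ≡ 394 (mod 397).
Scan 35·394^i mod 397 for i = 0, 1, …:
  i=0: 35   i=1: 292   i=2: 315   i=3: 246
Match at i=3, j=6: x = 3·20 + 6 = 66.

66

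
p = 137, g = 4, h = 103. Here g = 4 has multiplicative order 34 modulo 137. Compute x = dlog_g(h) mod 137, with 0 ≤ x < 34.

33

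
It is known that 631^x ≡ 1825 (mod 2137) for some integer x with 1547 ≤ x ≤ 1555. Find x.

1547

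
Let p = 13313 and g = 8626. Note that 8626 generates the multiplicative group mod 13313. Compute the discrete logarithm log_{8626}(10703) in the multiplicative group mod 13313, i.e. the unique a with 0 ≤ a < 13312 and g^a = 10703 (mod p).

Baby-step giant-step with m = ceil(sqrt(13312)) = 116.
Baby table (8626^j mod 13313 for j=0..115):
  0:1  1:8626  2:1519  3:2902  4:4212  5:1535  6:7788  7:1890
  8:8028  9:8615  10:13137  11:12819  12:12229  13:8455  14:4216  15:9413
  16:551  17:185  18:11563  19:1442  20:4350  21:7066  22:4402  23:2976
  24:3512  25:7437  26:9528  27:7379  28:1801  29:12468  30:6554  31:7806
  32:10715  33:8744  34:7599  35:9075  36:510  37:5970  38:2536  39:2277
  40:4727  41:10696  42:4606  43:5364  44:7189  45:360  46:3431  47:1007
  48:6306  49:11951  50:6767  51:7950  52:1437  53:1159  54:12784  55:3205
  56:8542  57:9150  58:8436  59:78  60:7178  61:11978  62:35  63:9024
  64:13226  65:8379  66:977  67:473  68:6320  69:12898  70:1407  71:8639
  72:7153  73:9336  74:1999  75:3039  76:1117  77:9943  78:5972  79:6475
  80:5315  81:10531  82:5807  83:7676  84:7627  85:10969  86:3103  87:7348
  88:655  89:5318  90:9783  91:10364  92:3069  93:6950  94:2261  95:13154
  96:13018  97:11426  98:4537  99:9255  100:8882  101:13130  102:5689  103:1596
  104:1454  105:1358  106:11981  107:12600  108:268  109:8619  110:7702  111:5582
  112:10524  113:11990  114:10356  115:626
Giant step factor: 8626^(-116) ≡ 6462 (mod 13313).
Scan 10703·6462^i mod 13313 for i = 0, 1, …:
  i=0: 10703   i=1: 1751   i=2: 12225   i=3: 11921
  i=4: 4484   i=5: 6520   i=6: 9908   i=7: 3279
  i=8: 7915   i=9: 11497     …   i=108: 3595
  i=109: 13018
Match at i=109, j=96: a = 109·116 + 96 = 12740.

12740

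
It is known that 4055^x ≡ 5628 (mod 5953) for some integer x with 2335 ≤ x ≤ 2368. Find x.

2358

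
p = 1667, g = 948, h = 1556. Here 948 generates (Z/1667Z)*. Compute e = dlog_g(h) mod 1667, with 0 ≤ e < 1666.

972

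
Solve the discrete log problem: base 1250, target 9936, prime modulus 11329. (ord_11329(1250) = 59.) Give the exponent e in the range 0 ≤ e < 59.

Successive powers of 1250 modulo 11329:
  1250^0=1  1250^1=1250  1250^2=10427  1250^3=5400  1250^4=9245  1250^5=670
  1250^6=10483  1250^7=7426  1250^8=4049  1250^9=8516  1250^10=7069  1250^11=10959
  1250^12=1989  1250^13=5199  1250^14=7233  1250^15=708  1250^16=1338  1250^17=7137
  1250^18=5327  1250^19=8627  1250^20=9871  1250^21=1469  1250^22=952  1250^23=455
  1250^24=2300  1250^25=8763  1250^26=9936
So 1250^26 ≡ 9936 (mod 11329), giving e = 26.

26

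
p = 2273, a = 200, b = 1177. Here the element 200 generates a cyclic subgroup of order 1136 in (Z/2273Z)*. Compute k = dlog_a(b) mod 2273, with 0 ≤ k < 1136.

820

Baby-step giant-step with m = ceil(sqrt(1136)) = 34.
Baby table (200^j mod 2273 for j=0..33):
  0:1  1:200  2:1359  3:1313  4:1205  5:62  6:1035  7:157
  8:1851  9:1974  10:1571  11:526  12:642  13:1112  14:1919  15:1936
  16:790  17:1163  18:754  19:782  20:1836  21:1247  22:1643  23:1288
  24:751  25:182  26:32  27:1854  28:301  29:1102  30:2192  31:1984
  32:1298  33:478
Giant step factor: 200^(-34) ≡ 458 (mod 2273).
Scan 1177·458^i mod 2273 for i = 0, 1, …:
  i=0: 1177   i=1: 365   i=2: 1241   i=3: 128
  i=4: 1799   i=5: 1116   i=6: 1976   i=7: 354
  i=8: 749   i=9: 2092     …   i=23: 87
  i=24: 1205
Match at i=24, j=4: k = 24·34 + 4 = 820.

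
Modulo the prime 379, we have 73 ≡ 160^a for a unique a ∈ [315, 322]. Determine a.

Compute 160^315 mod 379 = 328, then multiply by 160 repeatedly:
  160^315=328  160^316=178  160^317=55  160^318=83  160^319=15
  160^320=126  160^321=73
Found 73 at exponent 321.

321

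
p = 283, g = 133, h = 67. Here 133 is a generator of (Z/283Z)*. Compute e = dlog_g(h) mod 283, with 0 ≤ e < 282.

267

Baby-step giant-step with m = ceil(sqrt(282)) = 17.
Baby table (133^j mod 283 for j=0..16):
  0:1  1:133  2:143  3:58  4:73  5:87  6:251  7:272
  8:235  9:125  10:211  11:46  12:175  13:69  14:121  15:245
  16:40
Giant step factor: 133^(-17) ≡ 139 (mod 283).
Scan 67·139^i mod 283 for i = 0, 1, …:
  i=0: 67   i=1: 257   i=2: 65   i=3: 262
  i=4: 194   i=5: 81   i=6: 222   i=7: 11
  i=8: 114   i=9: 281     …   i=14: 213
  i=15: 175
Match at i=15, j=12: e = 15·17 + 12 = 267.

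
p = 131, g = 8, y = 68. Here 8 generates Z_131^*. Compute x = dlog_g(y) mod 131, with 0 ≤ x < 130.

15

Baby-step giant-step with m = ceil(sqrt(130)) = 12.
Baby table (8^j mod 131 for j=0..11):
  0:1  1:8  2:64  3:119  4:35  5:18  6:13  7:104
  8:46  9:106  10:62  11:103
Giant step factor: 8^(-12) ≡ 100 (mod 131).
Scan 68·100^i mod 131 for i = 0, 1, …:
  i=0: 68   i=1: 119
Match at i=1, j=3: x = 1·12 + 3 = 15.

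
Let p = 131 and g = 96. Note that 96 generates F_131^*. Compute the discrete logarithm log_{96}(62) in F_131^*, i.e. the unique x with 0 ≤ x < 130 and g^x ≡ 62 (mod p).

Baby-step giant-step with m = ceil(sqrt(130)) = 12.
Baby table (96^j mod 131 for j=0..11):
  0:1  1:96  2:46  3:93  4:20  5:86  6:3  7:26
  8:7  9:17  10:60  11:127
Giant step factor: 96^(-12) ≡ 102 (mod 131).
Scan 62·102^i mod 131 for i = 0, 1, …:
  i=0: 62   i=1: 36   i=2: 4   i=3: 15
  i=4: 89   i=5: 39   i=6: 48   i=7: 49
  i=8: 20
Match at i=8, j=4: x = 8·12 + 4 = 100.

100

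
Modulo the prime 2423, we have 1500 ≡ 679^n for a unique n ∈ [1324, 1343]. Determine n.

1331

Compute 679^1324 mod 2423 = 301, then multiply by 679 repeatedly:
  679^1324=301  679^1325=847  679^1326=862  679^1327=1355  679^1328=1728
  679^1329=580  679^1330=1294  679^1331=1500
Found 1500 at exponent 1331.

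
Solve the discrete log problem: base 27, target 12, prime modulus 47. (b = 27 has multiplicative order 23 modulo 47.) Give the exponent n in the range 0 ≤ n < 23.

Successive powers of 27 modulo 47:
  27^0=1  27^1=27  27^2=24  27^3=37  27^4=12
So 27^4 ≡ 12 (mod 47), giving n = 4.

4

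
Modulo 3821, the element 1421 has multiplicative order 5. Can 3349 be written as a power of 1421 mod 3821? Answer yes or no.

no

⟨1421⟩ has order 5; its elements mod 3821 are {1, 925, 1421, 1753, 3542}.
3349 is not in this set.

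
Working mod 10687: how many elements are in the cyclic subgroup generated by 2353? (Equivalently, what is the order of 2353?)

822

The order of 2353 must divide p − 1 = 10686 = 2 · 3 · 13 · 137.
Divisors: 1, 2, 3, 6, 13, 26, 39, 78, 137, 274, 411, 822, 1781, 3562, 5343, 10686.
Check each in increasing order: 2353^1 ≡ 2353;  2353^2 ≡ 743;  2353^3 ≡ 6298;  2353^6 ≡ 5347;  2353^13 ≡ 10122;  2353^26 ≡ 9302;  2353^39 ≡ 2374;  2353^78 ≡ 3827;  2353^137 ≡ 7034;  2353^274 ≡ 7033;  2353^411 ≡ 10686;  2353^822 ≡ 1.
Smallest exponent giving 1 is 822.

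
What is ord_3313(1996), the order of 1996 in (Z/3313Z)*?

3312

The order of 1996 must divide p − 1 = 3312 = 2^4 · 3^2 · 23.
Divisors: 1, 2, 3, 4, 6, 8, 9, 12, 16, 18, 23, 24, 36, 46, 48, 69, 72, 92, 138, 144, 184, 207, 276, 368, 414, 552, 828, 1104, 1656, 3312.
Check each in increasing order: 1996^1 ≡ 1996;  1996^2 ≡ 1790;  1996^3 ≡ 1426;  1996^4 ≡ 429;  1996^6 ≡ 2607;  1996^8 ≡ 1826;  1996^9 ≡ 396;  1996^12 ≡ 1486;  1996^16 ≡ 1398;  1996^18 ≡ 1105;  1996^23 ≡ 1020;  1996^24 ≡ 1738;  1996^36 ≡ 1841;  1996^46 ≡ 118;  1996^48 ≡ 2501;  1996^69 ≡ 1092;  1996^72 ≡ 82;  1996^92 ≡ 672;  1996^138 ≡ 3097;  1996^144 ≡ 98;  1996^184 ≡ 1016;  1996^207 ≡ 2664;  1996^276 ≡ 274;  1996^368 ≡ 1913;  1996^414 ≡ 450;  1996^552 ≡ 2190;  1996^828 ≡ 407;  1996^1104 ≡ 2189;  1996^1656 ≡ 3312;  1996^3312 ≡ 1.
Smallest exponent giving 1 is 3312.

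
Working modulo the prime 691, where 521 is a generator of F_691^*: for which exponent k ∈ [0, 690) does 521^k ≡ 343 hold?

Baby-step giant-step with m = ceil(sqrt(690)) = 27.
Baby table (521^j mod 691 for j=0..26):
  0:1  1:521  2:569  3:10  4:373  5:162  6:100  7:275
  8:238  9:309  10:677  11:307  12:326  13:551  14:306  15:496
  16:673  17:296  18:123  19:511  20:196  21:539  22:273  23:578
  24:553  25:657  26:252
Giant step factor: 521^(-27) ≡ 346 (mod 691).
Scan 343·346^i mod 691 for i = 0, 1, …:
  i=0: 343   i=1: 517   i=2: 604   i=3: 302
  i=4: 151   i=5: 421   i=6: 556   i=7: 278
  i=8: 139   i=9: 415   i=10: 553
Match at i=10, j=24: k = 10·27 + 24 = 294.

294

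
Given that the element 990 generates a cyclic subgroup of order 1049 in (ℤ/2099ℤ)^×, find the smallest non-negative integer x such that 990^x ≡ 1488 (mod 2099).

Baby-step giant-step with m = ceil(sqrt(1049)) = 33.
Baby table (990^j mod 2099 for j=0..32):
  0:1  1:990  2:1966  3:567  4:897  5:153  6:342  7:641
  8:692  9:806  10:320  11:1950  12:1519  13:926  14:1576  15:683
  16:292  17:1517  18:1045  19:1842  20:1648  21:597  22:1211  23:361
  24:560  25:264  26:1084  27:571  28:659  29:1720  30:511  31:31
  32:1304
Giant step factor: 990^(-33) ≡ 28 (mod 2099).
Scan 1488·28^i mod 2099 for i = 0, 1, …:
  i=0: 1488   i=1: 1783   i=2: 1647   i=3: 2037
  i=4: 363   i=5: 1768   i=6: 1227   i=7: 772
  i=8: 626   i=9: 736     …   i=26: 656
  i=27: 1576
Match at i=27, j=14: x = 27·33 + 14 = 905.

905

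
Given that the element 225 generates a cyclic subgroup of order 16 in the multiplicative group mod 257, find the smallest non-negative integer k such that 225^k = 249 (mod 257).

Successive powers of 225 modulo 257:
  225^0=1  225^1=225  225^2=253  225^3=128  225^4=16  225^5=2
  225^6=193  225^7=249
So 225^7 ≡ 249 (mod 257), giving k = 7.

7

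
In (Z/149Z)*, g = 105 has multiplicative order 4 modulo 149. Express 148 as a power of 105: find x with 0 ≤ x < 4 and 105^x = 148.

Successive powers of 105 modulo 149:
  105^0=1  105^1=105  105^2=148
So 105^2 ≡ 148 (mod 149), giving x = 2.

2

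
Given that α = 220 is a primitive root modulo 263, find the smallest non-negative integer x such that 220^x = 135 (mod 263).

Baby-step giant-step with m = ceil(sqrt(262)) = 17.
Baby table (220^j mod 263 for j=0..16):
  0:1  1:220  2:8  3:182  4:64  5:141  6:249  7:76
  8:151  9:82  10:156  11:130  12:196  13:251  14:253  15:167
  16:183
Giant step factor: 220^(-17) ≡ 238 (mod 263).
Scan 135·238^i mod 263 for i = 0, 1, …:
  i=0: 135   i=1: 44   i=2: 215   i=3: 148
  i=4: 245   i=5: 187   i=6: 59   i=7: 103
  i=8: 55   i=9: 203   i=10: 185   i=11: 109
  i=12: 168   i=13: 8
Match at i=13, j=2: x = 13·17 + 2 = 223.

223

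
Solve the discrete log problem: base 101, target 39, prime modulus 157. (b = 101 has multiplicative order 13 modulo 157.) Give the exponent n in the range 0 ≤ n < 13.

11

Successive powers of 101 modulo 157:
  101^0=1  101^1=101  101^2=153  101^3=67  101^4=16  101^5=46
  101^6=93  101^7=130  101^8=99  101^9=108  101^10=75  101^11=39
So 101^11 ≡ 39 (mod 157), giving n = 11.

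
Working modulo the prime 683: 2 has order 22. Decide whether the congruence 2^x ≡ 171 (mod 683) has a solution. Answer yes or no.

yes

171 ∈ ⟨2⟩ iff 171^22 ≡ 1 (mod 683), since |⟨2⟩| = 22.
171^22 mod 683 = 1.
Since 1 = 1, 171 lies in the subgroup.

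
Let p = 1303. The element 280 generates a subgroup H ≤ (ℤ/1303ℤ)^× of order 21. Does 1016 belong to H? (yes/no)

1016 ∈ ⟨280⟩ iff 1016^21 ≡ 1 (mod 1303), since |⟨280⟩| = 21.
1016^21 mod 1303 = 1.
Since 1 = 1, 1016 lies in the subgroup.

yes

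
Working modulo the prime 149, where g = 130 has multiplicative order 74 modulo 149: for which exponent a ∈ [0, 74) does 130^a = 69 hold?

Baby-step giant-step with m = ceil(sqrt(74)) = 9.
Baby table (130^j mod 149 for j=0..8):
  0:1  1:130  2:63  3:144  4:95  5:132  6:25  7:121
  8:85
Giant step factor: 130^(-9) ≡ 118 (mod 149).
Scan 69·118^i mod 149 for i = 0, 1, …:
  i=0: 69   i=1: 96   i=2: 4   i=3: 25
Match at i=3, j=6: a = 3·9 + 6 = 33.

33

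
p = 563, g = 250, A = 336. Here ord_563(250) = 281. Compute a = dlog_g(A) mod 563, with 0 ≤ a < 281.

101

Baby-step giant-step with m = ceil(sqrt(281)) = 17.
Baby table (250^j mod 563 for j=0..16):
  0:1  1:250  2:7  3:61  4:49  5:427  6:343  7:174
  8:149  9:92  10:480  11:81  12:545  13:4  14:437  15:28
  16:244
Giant step factor: 250^(-17) ≡ 428 (mod 563).
Scan 336·428^i mod 563 for i = 0, 1, …:
  i=0: 336   i=1: 243   i=2: 412   i=3: 117
  i=4: 532   i=5: 244
Match at i=5, j=16: a = 5·17 + 16 = 101.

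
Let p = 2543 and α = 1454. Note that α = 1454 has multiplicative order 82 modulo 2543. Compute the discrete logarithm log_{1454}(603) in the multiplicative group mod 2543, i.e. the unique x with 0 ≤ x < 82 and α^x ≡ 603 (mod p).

75

Baby-step giant-step with m = ceil(sqrt(82)) = 10.
Baby table (1454^j mod 2543 for j=0..9):
  0:1  1:1454  2:883  3:2210  4:1531  5:949  6:1540  7:1320
  8:1858  9:866
Giant step factor: 1454^(-10) ≡ 2335 (mod 2543).
Scan 603·2335^i mod 2543 for i = 0, 1, …:
  i=0: 603   i=1: 1726   i=2: 2098   i=3: 1012
  i=4: 573   i=5: 337   i=6: 1108   i=7: 949
Match at i=7, j=5: x = 7·10 + 5 = 75.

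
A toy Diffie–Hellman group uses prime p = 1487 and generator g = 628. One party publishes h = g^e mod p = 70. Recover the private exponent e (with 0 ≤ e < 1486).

Baby-step giant-step with m = ceil(sqrt(1486)) = 39.
Baby table (628^j mod 1487 for j=0..38):
  0:1  1:628  2:329  3:1406  4:1177  5:117  6:613  7:1318
  8:932  9:905  10:306  11:345  12:1045  13:493  14:308  15:114
  16:216  17:331  18:1175  19:348  20:1442  21:1480  22:65  23:671
  24:567  25:683  26:668  27:170  28:1183  29:911  30:1100  31:832
  32:559  33:120  34:1010  35:818  36:689  37:1462  38:657
Giant step factor: 628^(-39) ≡ 1455 (mod 1487).
Scan 70·1455^i mod 1487 for i = 0, 1, …:
  i=0: 70   i=1: 734   i=2: 304   i=3: 681
  i=4: 513   i=5: 1428   i=6: 401   i=7: 551
  i=8: 212   i=9: 651     …   i=20: 895
  i=21: 1100
Match at i=21, j=30: e = 21·39 + 30 = 849.

849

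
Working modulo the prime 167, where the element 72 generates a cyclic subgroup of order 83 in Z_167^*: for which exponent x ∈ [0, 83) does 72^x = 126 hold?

Baby-step giant-step with m = ceil(sqrt(83)) = 10.
Baby table (72^j mod 167 for j=0..9):
  0:1  1:72  2:7  3:3  4:49  5:21  6:9  7:147
  8:63  9:27
Giant step factor: 72^(-10) ≡ 64 (mod 167).
Scan 126·64^i mod 167 for i = 0, 1, …:
  i=0: 126   i=1: 48   i=2: 66   i=3: 49
Match at i=3, j=4: x = 3·10 + 4 = 34.

34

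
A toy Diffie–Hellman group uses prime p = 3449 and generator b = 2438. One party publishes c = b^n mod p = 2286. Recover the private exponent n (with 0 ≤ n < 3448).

2419

Baby-step giant-step with m = ceil(sqrt(3448)) = 59.
Baby table (2438^j mod 3449 for j=0..58):
  0:1  1:2438  2:1217  3:906  4:1468  5:2371  6:3423  7:2143
  8:2848  9:587  10:3220  11:436  12:676  13:2915  14:1830  15:1983
  16:2505  17:2460  18:3118  19:88  20:706  21:177  22:401  23:1571
  24:1708  25:1161  26:2338  27:2296  28:3370  29:542  30:429  31:855
  32:1294  33:2386  34:2054  35:3153  36:2642  37:1913  38:846  39:46
  40:1780  41:798  42:288  43:1997  44:2147  45:2253  46:2006  47:3395
  48:2859  49:3262  50:2811  51:55  52:3028  53:1404  54:1544  55:1413
  56:2792  57:2019  58:599
Giant step factor: 2438^(-59) ≡ 1793 (mod 3449).
Scan 2286·1793^i mod 3449 for i = 0, 1, …:
  i=0: 2286   i=1: 1386   i=2: 1818   i=3: 369
  i=4: 2858   i=5: 2629   i=6: 2463   i=7: 1439
  i=8: 275   i=9: 3317     …   i=40: 1435
  i=41: 1
Match at i=41, j=0: n = 41·59 + 0 = 2419.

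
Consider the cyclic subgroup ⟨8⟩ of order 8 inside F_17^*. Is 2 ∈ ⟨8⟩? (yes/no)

2 ∈ ⟨8⟩ iff 2^8 ≡ 1 (mod 17), since |⟨8⟩| = 8.
2^8 mod 17 = 1.
Since 1 = 1, 2 lies in the subgroup.

yes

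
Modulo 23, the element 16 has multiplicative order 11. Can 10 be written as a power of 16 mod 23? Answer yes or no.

no

10 ∈ ⟨16⟩ iff 10^11 ≡ 1 (mod 23), since |⟨16⟩| = 11.
10^11 mod 23 = 22.
Since 22 ≠ 1, 10 does not lie in the subgroup.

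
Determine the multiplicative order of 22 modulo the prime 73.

The order of 22 must divide p − 1 = 72 = 2^3 · 3^2.
Divisors: 1, 2, 3, 4, 6, 8, 9, 12, 18, 24, 36, 72.
Check each in increasing order: 22^1 ≡ 22;  22^2 ≡ 46;  22^3 ≡ 63;  22^4 ≡ 72;  22^6 ≡ 27;  22^8 ≡ 1.
Smallest exponent giving 1 is 8.

8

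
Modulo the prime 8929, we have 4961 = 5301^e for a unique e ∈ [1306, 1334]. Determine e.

1308

Compute 5301^1306 mod 8929 = 7394, then multiply by 5301 repeatedly:
  5301^1306=7394  5301^1307=6213  5301^1308=4961
Found 4961 at exponent 1308.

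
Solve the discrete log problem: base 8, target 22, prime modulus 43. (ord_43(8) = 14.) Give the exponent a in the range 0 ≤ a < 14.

Successive powers of 8 modulo 43:
  8^0=1  8^1=8  8^2=21  8^3=39  8^4=11  8^5=2
  8^6=16  8^7=42  8^8=35  8^9=22
So 8^9 ≡ 22 (mod 43), giving a = 9.

9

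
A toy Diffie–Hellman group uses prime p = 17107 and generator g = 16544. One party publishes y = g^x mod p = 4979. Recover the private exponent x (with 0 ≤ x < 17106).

3588

Baby-step giant-step with m = ceil(sqrt(17106)) = 131.
Baby table (16544^j mod 17107 for j=0..130):
  0:1  1:16544  2:9043  3:6677  4:4389  5:9508  6:1487  7:1062
  8:839  9:6639  10:8676  11:8014  12:4366  13:5350  14:15889  15:1454
  16:2534  17:10346  18:8689  19:695  20:2176  21:6616  22:4518  23:5309
  24:4758  25:7045  26:2489  27:1467  28:12322  29:8156  30:9955  31:6431
  32:6031  33:8840  34:1217  35:16216  36:5530  37:84  38:4029  39:6904
  40:13444  41:9429  42:11750  43:5159  44:3673  45:2048  46:10252  47:10290
  48:6003  49:7497  50:4618  51:330  52:2387  53:7572  54:13714  55:11382
  56:7059  57:11714  58:8320  59:3158  60:1174  61:6211  62:10142  63:3792
  64:3479  65:8628  66:824  67:15084  68:9887  69:10501  70:6959  71:16693
  72:10691  73:2631  74:7056  75:13403  76:15405  77:234  78:5114  79:11901
  80:5681  81:606  82:962  83:5818  84:9010  85:8149  86:13896  87:11558
  88:10613  89:12331  90:3089  91:5807  92:15203  93:11318  94:8877  95:14600
  96:8667  97:13081  98:8514  99:13685  100:10602  101:1417  102:6258  103:788
  104:1138  105:9372  106:9627  107:2918  108:16545  109:8480  110:15720  111:11066
  112:13897  113:10995  114:2549  115:1901  116:7478  117:15315  118:16690  119:12380
  120:9716  121:4132  122:236  123:3988  124:12880  125:1928  126:9384  127:2871
  128:8792  129:11134  130:9827
Giant step factor: 16544^(-131) ≡ 7686 (mod 17107).
Scan 4979·7686^i mod 17107 for i = 0, 1, …:
  i=0: 4979   i=1: 235   i=2: 9975   i=3: 11383
  i=4: 4540   i=5: 13267   i=6: 12442   i=7: 1082
  i=8: 2250   i=9: 15430     …   i=26: 3352
  i=27: 330
Match at i=27, j=51: x = 27·131 + 51 = 3588.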